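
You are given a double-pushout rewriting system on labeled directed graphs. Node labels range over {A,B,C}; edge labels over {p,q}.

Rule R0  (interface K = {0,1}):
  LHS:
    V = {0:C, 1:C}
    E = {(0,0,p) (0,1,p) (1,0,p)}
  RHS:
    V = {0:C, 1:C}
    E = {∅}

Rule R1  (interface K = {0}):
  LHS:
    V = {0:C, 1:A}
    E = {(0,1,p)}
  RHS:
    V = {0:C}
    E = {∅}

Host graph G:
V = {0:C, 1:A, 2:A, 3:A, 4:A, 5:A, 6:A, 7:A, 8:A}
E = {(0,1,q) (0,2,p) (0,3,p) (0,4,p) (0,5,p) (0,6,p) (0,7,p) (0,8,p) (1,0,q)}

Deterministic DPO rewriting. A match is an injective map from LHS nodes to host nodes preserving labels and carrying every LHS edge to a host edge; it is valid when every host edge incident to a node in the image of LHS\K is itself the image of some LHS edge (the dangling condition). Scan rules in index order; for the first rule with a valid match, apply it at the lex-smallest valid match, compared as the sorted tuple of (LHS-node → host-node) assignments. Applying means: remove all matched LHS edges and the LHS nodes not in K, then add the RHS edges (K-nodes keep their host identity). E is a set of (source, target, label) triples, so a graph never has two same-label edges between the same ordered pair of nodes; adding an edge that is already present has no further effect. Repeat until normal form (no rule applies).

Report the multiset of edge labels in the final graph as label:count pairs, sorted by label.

[0] host  ⇒  9 nodes, 9 edges  {0-q->1 0-p->2 0-p->3 0-p->4 0-p->5 0-p->6 0-p->7 0-p->8 1-q->0}
[1] R1 @ {0↦0, 1↦2}  ⇒  8 nodes, 8 edges  {0-q->1 0-p->3 0-p->4 0-p->5 0-p->6 0-p->7 0-p->8 1-q->0}
[2] R1 @ {0↦0, 1↦3}  ⇒  7 nodes, 7 edges  {0-q->1 0-p->4 0-p->5 0-p->6 0-p->7 0-p->8 1-q->0}
[3] R1 @ {0↦0, 1↦4}  ⇒  6 nodes, 6 edges  {0-q->1 0-p->5 0-p->6 0-p->7 0-p->8 1-q->0}
[4] R1 @ {0↦0, 1↦5}  ⇒  5 nodes, 5 edges  {0-q->1 0-p->6 0-p->7 0-p->8 1-q->0}
[5] R1 @ {0↦0, 1↦6}  ⇒  4 nodes, 4 edges  {0-q->1 0-p->7 0-p->8 1-q->0}
[6] R1 @ {0↦0, 1↦7}  ⇒  3 nodes, 3 edges  {0-q->1 0-p->8 1-q->0}
[7] R1 @ {0↦0, 1↦8}  ⇒  2 nodes, 2 edges  {0-q->1 1-q->0}
halt: no rule applies after step 7
NF edges: [(0, 1, 'q'), (1, 0, 'q')]

Answer: q:2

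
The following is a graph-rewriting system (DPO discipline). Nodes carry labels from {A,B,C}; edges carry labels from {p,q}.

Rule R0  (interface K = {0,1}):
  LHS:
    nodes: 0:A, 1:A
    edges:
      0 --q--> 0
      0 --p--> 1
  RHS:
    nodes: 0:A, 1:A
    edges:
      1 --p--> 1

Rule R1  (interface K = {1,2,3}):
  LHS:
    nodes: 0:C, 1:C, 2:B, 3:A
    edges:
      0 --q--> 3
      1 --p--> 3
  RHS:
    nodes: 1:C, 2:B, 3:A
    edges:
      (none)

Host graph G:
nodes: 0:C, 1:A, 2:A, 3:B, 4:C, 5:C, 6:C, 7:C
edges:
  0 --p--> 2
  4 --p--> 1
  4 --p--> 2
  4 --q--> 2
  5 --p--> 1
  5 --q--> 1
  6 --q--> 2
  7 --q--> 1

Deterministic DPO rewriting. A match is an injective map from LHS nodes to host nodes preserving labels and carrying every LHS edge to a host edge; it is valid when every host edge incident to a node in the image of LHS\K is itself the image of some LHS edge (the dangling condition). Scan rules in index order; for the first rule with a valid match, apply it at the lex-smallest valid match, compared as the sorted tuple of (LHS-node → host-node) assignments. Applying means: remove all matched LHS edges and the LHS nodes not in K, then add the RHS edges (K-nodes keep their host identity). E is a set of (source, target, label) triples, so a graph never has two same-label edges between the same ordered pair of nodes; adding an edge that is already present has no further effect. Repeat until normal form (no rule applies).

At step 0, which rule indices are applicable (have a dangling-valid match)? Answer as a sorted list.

Answer: [R1]

Steps:
R0: no valid match — LHS pattern not found
R1: 4 valid matches — {0↦6, 1↦0, 2↦3, 3↦2}, {0↦6, 1↦4, 2↦3, 3↦2}, {0↦7, 1↦4, 2↦3, 3↦1} (+1 more)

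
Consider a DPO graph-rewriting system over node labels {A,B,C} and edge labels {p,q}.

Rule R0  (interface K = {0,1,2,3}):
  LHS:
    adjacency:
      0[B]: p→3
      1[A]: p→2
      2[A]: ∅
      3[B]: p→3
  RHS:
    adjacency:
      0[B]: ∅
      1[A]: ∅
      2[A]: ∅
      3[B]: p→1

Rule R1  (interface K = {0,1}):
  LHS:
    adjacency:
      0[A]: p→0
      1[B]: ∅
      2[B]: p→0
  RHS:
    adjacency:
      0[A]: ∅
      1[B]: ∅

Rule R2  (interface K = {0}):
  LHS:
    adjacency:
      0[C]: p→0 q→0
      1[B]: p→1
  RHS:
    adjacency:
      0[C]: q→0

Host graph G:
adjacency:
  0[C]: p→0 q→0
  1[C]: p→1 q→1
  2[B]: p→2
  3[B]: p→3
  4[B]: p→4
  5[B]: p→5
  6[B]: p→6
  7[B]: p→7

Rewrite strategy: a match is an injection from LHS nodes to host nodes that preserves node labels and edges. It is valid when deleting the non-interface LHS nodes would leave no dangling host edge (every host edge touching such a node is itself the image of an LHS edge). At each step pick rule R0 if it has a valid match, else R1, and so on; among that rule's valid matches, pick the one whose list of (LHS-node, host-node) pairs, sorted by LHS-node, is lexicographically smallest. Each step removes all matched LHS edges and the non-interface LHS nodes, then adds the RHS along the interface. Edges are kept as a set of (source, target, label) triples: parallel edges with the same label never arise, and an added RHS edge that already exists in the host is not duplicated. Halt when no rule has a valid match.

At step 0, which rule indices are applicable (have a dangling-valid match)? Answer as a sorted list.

R0: no valid match — LHS pattern not found
R1: no valid match — LHS pattern not found
R2: 12 valid matches — {0↦0, 1↦2}, {0↦0, 1↦3}, {0↦0, 1↦4} (+9 more)

Answer: [R2]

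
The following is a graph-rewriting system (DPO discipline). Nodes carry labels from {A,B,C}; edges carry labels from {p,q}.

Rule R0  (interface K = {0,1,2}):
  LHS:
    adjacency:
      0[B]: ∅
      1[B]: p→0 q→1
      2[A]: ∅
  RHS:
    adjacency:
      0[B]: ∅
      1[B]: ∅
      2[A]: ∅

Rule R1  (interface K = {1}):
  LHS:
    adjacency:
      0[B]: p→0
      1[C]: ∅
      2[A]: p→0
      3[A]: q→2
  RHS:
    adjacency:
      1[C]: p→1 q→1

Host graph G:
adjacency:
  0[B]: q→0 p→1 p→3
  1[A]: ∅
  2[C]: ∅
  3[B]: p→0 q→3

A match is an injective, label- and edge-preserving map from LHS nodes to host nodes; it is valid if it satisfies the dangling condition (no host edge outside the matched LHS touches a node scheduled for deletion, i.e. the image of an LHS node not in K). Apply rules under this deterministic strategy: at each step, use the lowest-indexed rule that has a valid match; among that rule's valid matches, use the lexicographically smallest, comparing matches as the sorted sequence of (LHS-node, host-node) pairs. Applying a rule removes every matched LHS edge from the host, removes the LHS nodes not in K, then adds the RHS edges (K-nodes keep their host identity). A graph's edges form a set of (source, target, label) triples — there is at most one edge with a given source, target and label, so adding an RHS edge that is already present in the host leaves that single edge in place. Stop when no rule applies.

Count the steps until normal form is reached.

[0] host  ⇒  4 nodes, 5 edges  {0-q->0 0-p->1 0-p->3 3-p->0 3-q->3}
[1] R0 @ {0↦0, 1↦3, 2↦1}  ⇒  4 nodes, 3 edges  {0-q->0 0-p->1 0-p->3}
[2] R0 @ {0↦3, 1↦0, 2↦1}  ⇒  4 nodes, 1 edges  {0-p->1}
halt: no rule applies after step 2

Answer: 2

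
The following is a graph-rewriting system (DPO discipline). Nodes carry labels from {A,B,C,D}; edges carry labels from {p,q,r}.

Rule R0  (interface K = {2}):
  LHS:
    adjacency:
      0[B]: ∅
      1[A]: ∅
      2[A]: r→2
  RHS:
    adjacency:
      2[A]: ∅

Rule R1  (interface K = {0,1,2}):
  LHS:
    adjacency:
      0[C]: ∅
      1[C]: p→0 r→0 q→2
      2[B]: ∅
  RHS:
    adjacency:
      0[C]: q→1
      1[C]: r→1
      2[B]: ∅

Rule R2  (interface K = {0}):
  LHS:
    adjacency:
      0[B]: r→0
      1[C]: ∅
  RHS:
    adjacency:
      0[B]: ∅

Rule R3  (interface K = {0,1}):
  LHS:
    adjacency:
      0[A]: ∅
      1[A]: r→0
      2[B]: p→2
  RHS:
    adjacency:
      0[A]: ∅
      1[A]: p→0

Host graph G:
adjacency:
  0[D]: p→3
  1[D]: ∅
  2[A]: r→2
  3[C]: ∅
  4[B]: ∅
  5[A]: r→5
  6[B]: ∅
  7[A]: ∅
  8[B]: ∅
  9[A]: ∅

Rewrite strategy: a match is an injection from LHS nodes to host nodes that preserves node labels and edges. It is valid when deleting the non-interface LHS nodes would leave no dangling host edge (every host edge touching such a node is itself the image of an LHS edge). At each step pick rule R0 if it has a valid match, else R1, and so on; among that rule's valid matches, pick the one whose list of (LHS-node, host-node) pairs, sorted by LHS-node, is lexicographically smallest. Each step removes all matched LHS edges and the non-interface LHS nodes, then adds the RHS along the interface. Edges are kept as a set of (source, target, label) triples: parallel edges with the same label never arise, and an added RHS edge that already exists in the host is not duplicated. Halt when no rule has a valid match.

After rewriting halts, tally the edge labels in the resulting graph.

start.  V:10 E:3  edges: 0-p->3 2-r->2 5-r->5
1. fire R0 via {0↦4, 1↦7, 2↦2}  →  V:8 E:2  edges: 0-p->3 5-r->5
2. fire R0 via {0↦6, 1↦2, 2↦5}  →  V:6 E:1  edges: 0-p->3
final graph: no rule applies after step 2
NF edges: [(0, 3, 'p')]

Answer: p:1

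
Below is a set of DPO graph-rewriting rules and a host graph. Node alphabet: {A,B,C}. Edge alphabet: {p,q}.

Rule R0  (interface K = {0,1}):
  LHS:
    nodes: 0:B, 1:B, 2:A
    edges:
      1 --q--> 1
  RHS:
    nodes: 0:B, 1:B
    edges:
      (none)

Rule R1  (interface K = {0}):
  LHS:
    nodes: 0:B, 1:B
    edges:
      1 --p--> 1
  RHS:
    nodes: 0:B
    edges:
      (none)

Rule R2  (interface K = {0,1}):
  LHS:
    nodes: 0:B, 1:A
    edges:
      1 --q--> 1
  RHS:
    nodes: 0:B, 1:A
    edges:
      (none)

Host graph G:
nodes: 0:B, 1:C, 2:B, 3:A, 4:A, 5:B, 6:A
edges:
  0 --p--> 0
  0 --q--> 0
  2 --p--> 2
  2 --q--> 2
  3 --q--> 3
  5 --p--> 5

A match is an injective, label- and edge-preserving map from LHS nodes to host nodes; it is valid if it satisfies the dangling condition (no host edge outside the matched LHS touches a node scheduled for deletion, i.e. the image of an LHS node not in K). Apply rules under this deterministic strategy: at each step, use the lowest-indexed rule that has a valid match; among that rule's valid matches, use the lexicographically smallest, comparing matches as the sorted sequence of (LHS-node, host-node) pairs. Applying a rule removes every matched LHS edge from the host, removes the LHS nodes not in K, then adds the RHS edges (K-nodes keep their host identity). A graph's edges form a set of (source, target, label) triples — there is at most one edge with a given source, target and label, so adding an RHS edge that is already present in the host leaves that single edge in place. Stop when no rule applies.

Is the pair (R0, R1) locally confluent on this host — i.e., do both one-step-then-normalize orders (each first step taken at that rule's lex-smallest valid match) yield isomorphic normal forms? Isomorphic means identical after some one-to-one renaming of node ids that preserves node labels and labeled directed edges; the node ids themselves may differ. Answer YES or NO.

Answer: YES

Derivation:
branch R0-first: apply at {0↦0, 1↦2, 2↦4} → |E|=5, then 4 more step(s) → NF |V|=3 |E|=1 V={0:B, 1:C, 3:A} E=0-p->0
branch R1-first: apply at {0↦0, 1↦5} → |E|=5, then 4 more step(s) → NF |V|=3 |E|=1 V={0:B, 1:C, 3:A} E=0-p->0
graphs isomorphic (equal up to label-preserving node renaming)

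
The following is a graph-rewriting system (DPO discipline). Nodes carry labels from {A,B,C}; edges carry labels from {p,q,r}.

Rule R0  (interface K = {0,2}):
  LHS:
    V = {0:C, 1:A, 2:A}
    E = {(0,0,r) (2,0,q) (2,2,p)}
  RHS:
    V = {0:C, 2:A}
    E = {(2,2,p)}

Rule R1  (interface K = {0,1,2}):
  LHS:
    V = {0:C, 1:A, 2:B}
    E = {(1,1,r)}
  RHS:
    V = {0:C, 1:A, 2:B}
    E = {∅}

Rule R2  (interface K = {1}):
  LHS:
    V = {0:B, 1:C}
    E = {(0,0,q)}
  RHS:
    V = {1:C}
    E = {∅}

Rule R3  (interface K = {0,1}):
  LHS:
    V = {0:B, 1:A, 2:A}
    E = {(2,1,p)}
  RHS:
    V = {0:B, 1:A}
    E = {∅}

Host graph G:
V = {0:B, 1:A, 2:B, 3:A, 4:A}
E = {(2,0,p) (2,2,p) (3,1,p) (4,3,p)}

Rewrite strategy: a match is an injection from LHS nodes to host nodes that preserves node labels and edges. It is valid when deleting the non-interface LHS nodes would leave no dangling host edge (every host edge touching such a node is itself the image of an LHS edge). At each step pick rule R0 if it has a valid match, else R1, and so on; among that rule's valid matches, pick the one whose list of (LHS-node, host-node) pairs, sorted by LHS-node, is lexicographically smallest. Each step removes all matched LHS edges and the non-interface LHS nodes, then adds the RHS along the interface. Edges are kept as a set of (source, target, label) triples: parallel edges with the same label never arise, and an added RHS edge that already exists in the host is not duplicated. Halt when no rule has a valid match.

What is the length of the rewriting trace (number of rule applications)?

Answer: 2

Steps:
initial: |V|=5 |E|=4  E = 2-p->0 2-p->2 3-p->1 4-p->3
step 1: apply R3 at {0↦0, 1↦3, 2↦4}  → |V|=4 |E|=3  E = 2-p->0 2-p->2 3-p->1
step 2: apply R3 at {0↦0, 1↦1, 2↦3}  → |V|=3 |E|=2  E = 2-p->0 2-p->2
normal form: no rule applies after step 2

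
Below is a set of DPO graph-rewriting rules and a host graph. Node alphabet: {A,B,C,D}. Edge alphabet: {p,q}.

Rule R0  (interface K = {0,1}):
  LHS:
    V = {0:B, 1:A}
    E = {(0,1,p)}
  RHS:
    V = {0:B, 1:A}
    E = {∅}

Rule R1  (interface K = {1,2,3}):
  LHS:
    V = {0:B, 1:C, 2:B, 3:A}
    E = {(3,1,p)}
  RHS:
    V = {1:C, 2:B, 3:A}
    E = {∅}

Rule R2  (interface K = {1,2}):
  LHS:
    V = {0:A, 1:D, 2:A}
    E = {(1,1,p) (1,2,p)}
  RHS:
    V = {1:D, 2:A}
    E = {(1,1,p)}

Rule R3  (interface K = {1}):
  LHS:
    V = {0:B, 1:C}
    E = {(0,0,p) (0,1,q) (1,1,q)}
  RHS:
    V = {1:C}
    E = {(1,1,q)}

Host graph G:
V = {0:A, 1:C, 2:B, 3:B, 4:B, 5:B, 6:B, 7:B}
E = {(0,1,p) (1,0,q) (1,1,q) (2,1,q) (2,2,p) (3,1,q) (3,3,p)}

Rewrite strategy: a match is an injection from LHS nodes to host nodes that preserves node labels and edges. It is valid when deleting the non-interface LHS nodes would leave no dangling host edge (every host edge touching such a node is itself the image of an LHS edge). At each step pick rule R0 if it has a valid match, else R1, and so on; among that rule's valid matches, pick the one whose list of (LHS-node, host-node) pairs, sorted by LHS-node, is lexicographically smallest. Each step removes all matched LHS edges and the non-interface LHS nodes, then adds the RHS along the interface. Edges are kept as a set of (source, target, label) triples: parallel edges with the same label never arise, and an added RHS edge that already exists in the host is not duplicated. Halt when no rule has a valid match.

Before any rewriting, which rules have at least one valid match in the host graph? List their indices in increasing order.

R0: no valid match — LHS pattern not found
R1: 20 valid matches — {0↦4, 1↦1, 2↦2, 3↦0}, {0↦4, 1↦1, 2↦3, 3↦0}, {0↦4, 1↦1, 2↦5, 3↦0} (+17 more)
R2: no valid match — LHS pattern not found
R3: 2 valid matches — {0↦2, 1↦1}, {0↦3, 1↦1}

Answer: [R1,R3]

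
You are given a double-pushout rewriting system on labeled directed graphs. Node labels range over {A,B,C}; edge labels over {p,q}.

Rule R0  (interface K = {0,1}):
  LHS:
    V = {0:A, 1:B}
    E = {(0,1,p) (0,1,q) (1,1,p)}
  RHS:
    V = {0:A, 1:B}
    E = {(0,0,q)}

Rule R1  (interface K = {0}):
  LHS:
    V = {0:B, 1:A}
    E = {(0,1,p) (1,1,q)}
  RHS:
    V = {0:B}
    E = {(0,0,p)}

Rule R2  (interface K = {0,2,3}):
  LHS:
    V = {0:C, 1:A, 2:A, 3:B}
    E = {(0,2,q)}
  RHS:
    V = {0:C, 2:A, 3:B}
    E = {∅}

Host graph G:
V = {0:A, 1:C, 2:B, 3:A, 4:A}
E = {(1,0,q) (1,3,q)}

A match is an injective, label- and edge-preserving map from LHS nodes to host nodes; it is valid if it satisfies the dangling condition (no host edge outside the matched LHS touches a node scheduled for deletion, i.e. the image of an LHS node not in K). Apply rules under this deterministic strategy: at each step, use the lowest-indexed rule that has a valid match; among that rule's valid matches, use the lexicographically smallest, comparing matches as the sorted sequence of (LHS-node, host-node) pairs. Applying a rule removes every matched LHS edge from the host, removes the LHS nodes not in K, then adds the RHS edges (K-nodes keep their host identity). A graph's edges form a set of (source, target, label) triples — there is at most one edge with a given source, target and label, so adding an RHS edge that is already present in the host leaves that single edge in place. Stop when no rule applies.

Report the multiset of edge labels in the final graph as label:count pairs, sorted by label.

[0] host  ⇒  5 nodes, 2 edges  {1-q->0 1-q->3}
[1] R2 @ {0↦1, 1↦4, 2↦0, 3↦2}  ⇒  4 nodes, 1 edges  {1-q->3}
[2] R2 @ {0↦1, 1↦0, 2↦3, 3↦2}  ⇒  3 nodes, 0 edges  {∅}
halt: no rule applies after step 2
NF edges: []

Answer: (no edges)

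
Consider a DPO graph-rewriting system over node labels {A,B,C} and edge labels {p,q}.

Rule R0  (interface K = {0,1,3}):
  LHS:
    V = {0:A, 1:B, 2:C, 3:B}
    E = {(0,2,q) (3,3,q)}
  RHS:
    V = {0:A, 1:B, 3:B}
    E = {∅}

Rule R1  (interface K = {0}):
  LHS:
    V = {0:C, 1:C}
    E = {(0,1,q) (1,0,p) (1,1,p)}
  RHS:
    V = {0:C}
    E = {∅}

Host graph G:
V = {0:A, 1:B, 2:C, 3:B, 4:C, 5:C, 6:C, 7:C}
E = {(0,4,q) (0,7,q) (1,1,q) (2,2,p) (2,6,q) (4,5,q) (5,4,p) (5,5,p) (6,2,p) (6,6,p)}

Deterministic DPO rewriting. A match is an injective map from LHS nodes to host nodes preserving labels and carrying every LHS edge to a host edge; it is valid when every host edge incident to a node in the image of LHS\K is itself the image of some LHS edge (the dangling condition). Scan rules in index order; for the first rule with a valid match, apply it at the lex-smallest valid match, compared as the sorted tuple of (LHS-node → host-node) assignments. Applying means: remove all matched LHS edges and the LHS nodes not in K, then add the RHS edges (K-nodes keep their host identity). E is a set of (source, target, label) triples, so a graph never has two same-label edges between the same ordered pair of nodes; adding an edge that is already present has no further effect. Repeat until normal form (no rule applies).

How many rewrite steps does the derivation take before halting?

Answer: 3

Rewrite trace:
[0] host  ⇒  8 nodes, 10 edges  {0-q->4 0-q->7 1-q->1 2-p->2 2-q->6 4-q->5 5-p->4 5-p->5 6-p->2 6-p->6}
[1] R0 @ {0↦0, 1↦3, 2↦7, 3↦1}  ⇒  7 nodes, 8 edges  {0-q->4 2-p->2 2-q->6 4-q->5 5-p->4 5-p->5 6-p->2 6-p->6}
[2] R1 @ {0↦2, 1↦6}  ⇒  6 nodes, 5 edges  {0-q->4 2-p->2 4-q->5 5-p->4 5-p->5}
[3] R1 @ {0↦4, 1↦5}  ⇒  5 nodes, 2 edges  {0-q->4 2-p->2}
halt: no rule applies after step 3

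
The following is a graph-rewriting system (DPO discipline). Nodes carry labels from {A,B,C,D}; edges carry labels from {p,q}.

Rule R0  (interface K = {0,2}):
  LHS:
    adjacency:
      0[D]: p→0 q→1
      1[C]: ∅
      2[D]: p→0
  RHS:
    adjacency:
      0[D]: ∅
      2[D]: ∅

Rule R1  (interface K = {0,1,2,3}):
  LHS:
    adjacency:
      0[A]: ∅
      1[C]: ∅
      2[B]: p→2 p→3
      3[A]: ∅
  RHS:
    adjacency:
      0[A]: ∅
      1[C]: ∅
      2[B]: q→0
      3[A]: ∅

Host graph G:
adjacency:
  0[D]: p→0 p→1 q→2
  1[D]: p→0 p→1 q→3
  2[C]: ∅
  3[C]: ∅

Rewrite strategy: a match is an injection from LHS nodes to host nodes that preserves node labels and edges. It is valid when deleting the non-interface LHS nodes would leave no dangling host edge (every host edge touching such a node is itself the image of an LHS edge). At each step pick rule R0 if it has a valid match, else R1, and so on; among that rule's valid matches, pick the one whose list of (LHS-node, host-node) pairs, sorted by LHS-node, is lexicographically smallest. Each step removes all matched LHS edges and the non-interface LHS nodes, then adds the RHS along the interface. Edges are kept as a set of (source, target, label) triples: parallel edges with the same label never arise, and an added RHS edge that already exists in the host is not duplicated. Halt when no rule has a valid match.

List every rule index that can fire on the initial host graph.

Answer: [R0]

Steps:
R0: 2 valid matches — {0↦0, 1↦2, 2↦1}, {0↦1, 1↦3, 2↦0}
R1: no valid match — LHS pattern not found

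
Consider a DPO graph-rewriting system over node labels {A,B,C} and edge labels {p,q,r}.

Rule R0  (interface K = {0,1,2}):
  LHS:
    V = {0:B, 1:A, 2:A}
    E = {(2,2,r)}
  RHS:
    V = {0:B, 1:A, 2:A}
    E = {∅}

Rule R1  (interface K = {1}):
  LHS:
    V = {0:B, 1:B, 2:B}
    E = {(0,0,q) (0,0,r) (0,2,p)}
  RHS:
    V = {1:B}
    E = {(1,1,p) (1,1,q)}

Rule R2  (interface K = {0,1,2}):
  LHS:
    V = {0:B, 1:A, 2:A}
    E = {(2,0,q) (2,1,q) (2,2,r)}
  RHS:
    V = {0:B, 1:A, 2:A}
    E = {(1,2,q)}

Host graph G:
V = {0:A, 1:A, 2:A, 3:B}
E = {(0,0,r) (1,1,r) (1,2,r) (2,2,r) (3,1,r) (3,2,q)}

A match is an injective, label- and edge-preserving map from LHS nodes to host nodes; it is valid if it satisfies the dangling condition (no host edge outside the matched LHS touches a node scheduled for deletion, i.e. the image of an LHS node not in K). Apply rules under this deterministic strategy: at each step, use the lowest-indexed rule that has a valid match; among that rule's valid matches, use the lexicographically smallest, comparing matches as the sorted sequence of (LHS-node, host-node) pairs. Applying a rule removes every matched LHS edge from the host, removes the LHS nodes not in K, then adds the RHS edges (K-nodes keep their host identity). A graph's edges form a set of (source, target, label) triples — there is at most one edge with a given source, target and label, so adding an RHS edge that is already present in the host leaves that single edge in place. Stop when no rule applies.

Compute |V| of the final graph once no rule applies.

Answer: 4

Steps:
start.  V:4 E:6  edges: 0-r->0 1-r->1 1-r->2 2-r->2 3-r->1 3-q->2
1. fire R0 via {0↦3, 1↦0, 2↦1}  →  V:4 E:5  edges: 0-r->0 1-r->2 2-r->2 3-r->1 3-q->2
2. fire R0 via {0↦3, 1↦0, 2↦2}  →  V:4 E:4  edges: 0-r->0 1-r->2 3-r->1 3-q->2
3. fire R0 via {0↦3, 1↦1, 2↦0}  →  V:4 E:3  edges: 1-r->2 3-r->1 3-q->2
normal form: no rule applies after step 3
NF nodes: {0:A, 1:A, 2:A, 3:B}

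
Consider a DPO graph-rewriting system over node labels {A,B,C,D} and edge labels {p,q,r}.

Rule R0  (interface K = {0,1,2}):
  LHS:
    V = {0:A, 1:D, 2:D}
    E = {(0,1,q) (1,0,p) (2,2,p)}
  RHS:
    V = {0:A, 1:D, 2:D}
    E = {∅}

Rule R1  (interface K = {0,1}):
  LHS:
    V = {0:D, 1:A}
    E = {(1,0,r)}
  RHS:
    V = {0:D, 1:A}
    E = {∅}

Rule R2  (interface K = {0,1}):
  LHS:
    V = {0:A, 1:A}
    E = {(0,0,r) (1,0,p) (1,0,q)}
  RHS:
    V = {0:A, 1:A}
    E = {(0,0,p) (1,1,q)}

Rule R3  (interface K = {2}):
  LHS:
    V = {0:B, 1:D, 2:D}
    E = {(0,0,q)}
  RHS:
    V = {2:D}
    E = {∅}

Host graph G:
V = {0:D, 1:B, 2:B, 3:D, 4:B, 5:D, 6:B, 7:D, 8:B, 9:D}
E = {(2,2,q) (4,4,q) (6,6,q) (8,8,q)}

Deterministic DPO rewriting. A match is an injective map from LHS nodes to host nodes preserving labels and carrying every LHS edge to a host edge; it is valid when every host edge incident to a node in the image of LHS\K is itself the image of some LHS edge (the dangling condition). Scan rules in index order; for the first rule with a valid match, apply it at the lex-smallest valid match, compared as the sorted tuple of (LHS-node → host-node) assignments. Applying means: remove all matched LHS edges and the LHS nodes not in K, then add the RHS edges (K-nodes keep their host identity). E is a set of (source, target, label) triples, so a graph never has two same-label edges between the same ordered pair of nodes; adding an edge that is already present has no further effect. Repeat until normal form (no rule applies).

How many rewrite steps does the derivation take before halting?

[0] host  ⇒  10 nodes, 4 edges  {2-q->2 4-q->4 6-q->6 8-q->8}
[1] R3 @ {0↦2, 1↦0, 2↦3}  ⇒  8 nodes, 3 edges  {4-q->4 6-q->6 8-q->8}
[2] R3 @ {0↦4, 1↦3, 2↦5}  ⇒  6 nodes, 2 edges  {6-q->6 8-q->8}
[3] R3 @ {0↦6, 1↦5, 2↦7}  ⇒  4 nodes, 1 edges  {8-q->8}
[4] R3 @ {0↦8, 1↦7, 2↦9}  ⇒  2 nodes, 0 edges  {∅}
final graph: no rule applies after step 4

Answer: 4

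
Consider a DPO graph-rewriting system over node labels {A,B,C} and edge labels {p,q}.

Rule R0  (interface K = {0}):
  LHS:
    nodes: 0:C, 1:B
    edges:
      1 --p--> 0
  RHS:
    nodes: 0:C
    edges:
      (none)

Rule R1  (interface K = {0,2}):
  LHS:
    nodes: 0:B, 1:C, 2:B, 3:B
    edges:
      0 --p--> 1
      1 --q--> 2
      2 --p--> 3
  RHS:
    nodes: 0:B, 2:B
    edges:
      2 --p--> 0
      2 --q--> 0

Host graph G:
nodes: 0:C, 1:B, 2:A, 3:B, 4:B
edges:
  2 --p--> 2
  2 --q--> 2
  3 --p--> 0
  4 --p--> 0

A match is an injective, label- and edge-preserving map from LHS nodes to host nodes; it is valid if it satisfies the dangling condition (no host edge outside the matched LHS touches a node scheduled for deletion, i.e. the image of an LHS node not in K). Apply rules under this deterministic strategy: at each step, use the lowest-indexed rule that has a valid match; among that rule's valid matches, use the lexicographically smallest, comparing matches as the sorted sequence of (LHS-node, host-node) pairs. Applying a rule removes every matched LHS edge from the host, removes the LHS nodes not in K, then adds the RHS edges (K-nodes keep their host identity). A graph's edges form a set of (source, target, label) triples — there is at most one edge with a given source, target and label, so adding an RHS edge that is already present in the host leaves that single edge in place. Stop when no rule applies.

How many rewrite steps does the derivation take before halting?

Answer: 2

Rewrite trace:
[0] host  ⇒  5 nodes, 4 edges  {2-p->2 2-q->2 3-p->0 4-p->0}
[1] R0 @ {0↦0, 1↦3}  ⇒  4 nodes, 3 edges  {2-p->2 2-q->2 4-p->0}
[2] R0 @ {0↦0, 1↦4}  ⇒  3 nodes, 2 edges  {2-p->2 2-q->2}
normal form: no rule applies after step 2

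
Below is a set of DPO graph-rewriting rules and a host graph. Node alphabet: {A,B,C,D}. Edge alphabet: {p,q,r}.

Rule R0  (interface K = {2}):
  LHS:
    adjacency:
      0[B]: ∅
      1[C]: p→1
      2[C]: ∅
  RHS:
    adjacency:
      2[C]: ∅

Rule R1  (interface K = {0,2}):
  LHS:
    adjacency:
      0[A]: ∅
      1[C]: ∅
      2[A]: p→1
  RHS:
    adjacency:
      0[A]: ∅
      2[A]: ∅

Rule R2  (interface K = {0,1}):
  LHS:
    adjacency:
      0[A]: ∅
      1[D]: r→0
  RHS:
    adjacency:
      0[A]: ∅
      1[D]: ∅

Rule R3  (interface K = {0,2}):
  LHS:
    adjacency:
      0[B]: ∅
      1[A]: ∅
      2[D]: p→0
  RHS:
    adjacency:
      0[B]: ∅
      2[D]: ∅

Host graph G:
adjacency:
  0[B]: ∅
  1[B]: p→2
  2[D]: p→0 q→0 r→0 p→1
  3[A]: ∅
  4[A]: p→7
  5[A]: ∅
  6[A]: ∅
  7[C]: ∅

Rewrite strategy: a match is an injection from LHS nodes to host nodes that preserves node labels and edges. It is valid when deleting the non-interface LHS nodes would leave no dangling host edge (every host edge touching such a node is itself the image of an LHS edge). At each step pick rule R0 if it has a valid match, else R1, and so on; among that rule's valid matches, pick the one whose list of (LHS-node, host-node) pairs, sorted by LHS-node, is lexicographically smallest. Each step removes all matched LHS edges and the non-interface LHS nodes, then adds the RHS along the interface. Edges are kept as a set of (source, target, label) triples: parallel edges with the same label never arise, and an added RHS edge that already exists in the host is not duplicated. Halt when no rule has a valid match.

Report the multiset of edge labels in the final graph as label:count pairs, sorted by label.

[0] host  ⇒  8 nodes, 6 edges  {1-p->2 2-p->0 2-q->0 2-r->0 2-p->1 4-p->7}
[1] R1 @ {0↦3, 1↦7, 2↦4}  ⇒  7 nodes, 5 edges  {1-p->2 2-p->0 2-q->0 2-r->0 2-p->1}
[2] R3 @ {0↦0, 1↦3, 2↦2}  ⇒  6 nodes, 4 edges  {1-p->2 2-q->0 2-r->0 2-p->1}
[3] R3 @ {0↦1, 1↦4, 2↦2}  ⇒  5 nodes, 3 edges  {1-p->2 2-q->0 2-r->0}
final graph: no rule applies after step 3
NF edges: [(1, 2, 'p'), (2, 0, 'q'), (2, 0, 'r')]

Answer: p:1 q:1 r:1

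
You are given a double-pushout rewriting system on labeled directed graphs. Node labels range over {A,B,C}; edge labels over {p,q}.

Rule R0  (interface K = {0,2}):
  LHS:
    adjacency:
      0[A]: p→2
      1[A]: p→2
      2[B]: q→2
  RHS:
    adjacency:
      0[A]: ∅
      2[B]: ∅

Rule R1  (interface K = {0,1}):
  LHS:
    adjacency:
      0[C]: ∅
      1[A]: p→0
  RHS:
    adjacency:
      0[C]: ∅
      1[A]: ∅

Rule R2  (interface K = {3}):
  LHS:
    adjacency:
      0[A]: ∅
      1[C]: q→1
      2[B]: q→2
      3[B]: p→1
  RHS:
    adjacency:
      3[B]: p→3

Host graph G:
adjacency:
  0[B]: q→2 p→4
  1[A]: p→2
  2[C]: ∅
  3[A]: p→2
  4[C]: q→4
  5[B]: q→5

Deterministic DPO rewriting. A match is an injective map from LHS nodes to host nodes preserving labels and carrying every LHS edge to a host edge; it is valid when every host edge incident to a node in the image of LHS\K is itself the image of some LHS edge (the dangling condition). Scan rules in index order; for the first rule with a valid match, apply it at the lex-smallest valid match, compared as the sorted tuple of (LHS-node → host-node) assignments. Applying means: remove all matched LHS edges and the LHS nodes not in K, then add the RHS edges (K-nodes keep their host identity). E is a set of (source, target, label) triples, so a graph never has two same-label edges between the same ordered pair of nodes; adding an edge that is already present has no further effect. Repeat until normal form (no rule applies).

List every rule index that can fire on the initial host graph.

R0: no valid match — LHS pattern not found
R1: 2 valid matches — {0↦2, 1↦1}, {0↦2, 1↦3}
R2: no valid match — 2 raw matches, all fail dangling condition

Answer: [R1]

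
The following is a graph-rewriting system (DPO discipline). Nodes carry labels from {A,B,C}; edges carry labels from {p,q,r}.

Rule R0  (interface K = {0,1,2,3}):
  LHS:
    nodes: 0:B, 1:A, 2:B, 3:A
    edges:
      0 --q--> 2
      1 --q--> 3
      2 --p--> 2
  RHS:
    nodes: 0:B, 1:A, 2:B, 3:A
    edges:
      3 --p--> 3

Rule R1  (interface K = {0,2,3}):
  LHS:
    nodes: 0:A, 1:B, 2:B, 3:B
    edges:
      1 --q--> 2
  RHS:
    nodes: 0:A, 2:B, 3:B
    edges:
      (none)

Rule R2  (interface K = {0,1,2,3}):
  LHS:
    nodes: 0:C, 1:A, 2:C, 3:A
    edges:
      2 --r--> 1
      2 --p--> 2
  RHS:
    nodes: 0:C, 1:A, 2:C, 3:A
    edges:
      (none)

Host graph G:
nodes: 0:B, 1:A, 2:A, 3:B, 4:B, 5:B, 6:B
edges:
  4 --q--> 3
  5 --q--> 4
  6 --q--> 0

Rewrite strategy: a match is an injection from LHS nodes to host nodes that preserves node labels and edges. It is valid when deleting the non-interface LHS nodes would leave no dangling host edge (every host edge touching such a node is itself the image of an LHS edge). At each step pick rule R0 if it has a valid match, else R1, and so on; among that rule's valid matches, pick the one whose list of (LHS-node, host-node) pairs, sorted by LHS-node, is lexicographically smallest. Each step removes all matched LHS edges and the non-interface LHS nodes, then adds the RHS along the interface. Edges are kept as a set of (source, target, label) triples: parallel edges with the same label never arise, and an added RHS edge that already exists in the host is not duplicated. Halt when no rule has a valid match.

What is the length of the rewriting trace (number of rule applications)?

Answer: 3

Derivation:
initial: |V|=7 |E|=3  E = 4-q->3 5-q->4 6-q->0
step 1: apply R1 at {0↦1, 1↦5, 2↦4, 3↦0}  → |V|=6 |E|=2  E = 4-q->3 6-q->0
step 2: apply R1 at {0↦1, 1↦4, 2↦3, 3↦0}  → |V|=5 |E|=1  E = 6-q->0
step 3: apply R1 at {0↦1, 1↦6, 2↦0, 3↦3}  → |V|=4 |E|=0  E = ∅
normal form: no rule applies after step 3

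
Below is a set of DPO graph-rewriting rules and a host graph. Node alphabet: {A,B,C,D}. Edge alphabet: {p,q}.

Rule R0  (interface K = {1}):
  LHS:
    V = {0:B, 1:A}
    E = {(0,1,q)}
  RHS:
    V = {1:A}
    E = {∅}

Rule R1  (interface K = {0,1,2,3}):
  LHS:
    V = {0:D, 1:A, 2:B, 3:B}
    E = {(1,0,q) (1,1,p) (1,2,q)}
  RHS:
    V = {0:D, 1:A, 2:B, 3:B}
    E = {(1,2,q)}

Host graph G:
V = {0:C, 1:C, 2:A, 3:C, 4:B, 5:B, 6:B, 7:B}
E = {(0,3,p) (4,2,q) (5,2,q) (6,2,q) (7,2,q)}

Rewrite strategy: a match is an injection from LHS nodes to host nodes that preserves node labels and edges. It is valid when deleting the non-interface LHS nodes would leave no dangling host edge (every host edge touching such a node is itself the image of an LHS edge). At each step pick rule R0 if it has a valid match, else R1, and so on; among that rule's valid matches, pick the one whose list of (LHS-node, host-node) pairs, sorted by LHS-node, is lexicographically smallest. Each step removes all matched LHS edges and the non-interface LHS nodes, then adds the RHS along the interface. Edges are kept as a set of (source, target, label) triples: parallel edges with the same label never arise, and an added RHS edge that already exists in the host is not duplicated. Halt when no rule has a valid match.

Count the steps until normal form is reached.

Answer: 4

Rewrite trace:
start.  V:8 E:5  edges: 0-p->3 4-q->2 5-q->2 6-q->2 7-q->2
1. fire R0 via {0↦4, 1↦2}  →  V:7 E:4  edges: 0-p->3 5-q->2 6-q->2 7-q->2
2. fire R0 via {0↦5, 1↦2}  →  V:6 E:3  edges: 0-p->3 6-q->2 7-q->2
3. fire R0 via {0↦6, 1↦2}  →  V:5 E:2  edges: 0-p->3 7-q->2
4. fire R0 via {0↦7, 1↦2}  →  V:4 E:1  edges: 0-p->3
final graph: no rule applies after step 4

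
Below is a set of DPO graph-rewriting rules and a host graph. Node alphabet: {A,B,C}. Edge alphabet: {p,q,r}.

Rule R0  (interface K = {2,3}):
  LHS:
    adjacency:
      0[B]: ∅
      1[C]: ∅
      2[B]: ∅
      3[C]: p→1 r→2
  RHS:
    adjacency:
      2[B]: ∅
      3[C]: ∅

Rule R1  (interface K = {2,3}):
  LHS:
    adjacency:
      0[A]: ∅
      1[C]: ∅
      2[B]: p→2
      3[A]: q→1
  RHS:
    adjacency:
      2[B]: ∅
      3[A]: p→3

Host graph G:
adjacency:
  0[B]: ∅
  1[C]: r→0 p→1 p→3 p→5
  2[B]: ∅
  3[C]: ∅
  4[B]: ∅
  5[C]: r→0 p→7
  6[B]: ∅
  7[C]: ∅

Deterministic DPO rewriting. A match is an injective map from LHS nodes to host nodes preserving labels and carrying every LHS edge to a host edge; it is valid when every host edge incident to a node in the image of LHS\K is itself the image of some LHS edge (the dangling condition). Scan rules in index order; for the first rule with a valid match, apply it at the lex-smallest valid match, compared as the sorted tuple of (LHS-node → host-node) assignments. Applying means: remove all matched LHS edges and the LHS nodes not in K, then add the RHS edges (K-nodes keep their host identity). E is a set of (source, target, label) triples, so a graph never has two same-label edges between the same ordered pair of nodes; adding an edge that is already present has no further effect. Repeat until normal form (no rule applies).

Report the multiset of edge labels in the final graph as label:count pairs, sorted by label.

initial: |V|=8 |E|=6  E = 1-r->0 1-p->1 1-p->3 1-p->5 5-r->0 5-p->7
step 1: apply R0 at {0↦2, 1↦3, 2↦0, 3↦1}  → |V|=6 |E|=4  E = 1-p->1 1-p->5 5-r->0 5-p->7
step 2: apply R0 at {0↦4, 1↦7, 2↦0, 3↦5}  → |V|=4 |E|=2  E = 1-p->1 1-p->5
normal form: no rule applies after step 2
NF edges: [(1, 1, 'p'), (1, 5, 'p')]

Answer: p:2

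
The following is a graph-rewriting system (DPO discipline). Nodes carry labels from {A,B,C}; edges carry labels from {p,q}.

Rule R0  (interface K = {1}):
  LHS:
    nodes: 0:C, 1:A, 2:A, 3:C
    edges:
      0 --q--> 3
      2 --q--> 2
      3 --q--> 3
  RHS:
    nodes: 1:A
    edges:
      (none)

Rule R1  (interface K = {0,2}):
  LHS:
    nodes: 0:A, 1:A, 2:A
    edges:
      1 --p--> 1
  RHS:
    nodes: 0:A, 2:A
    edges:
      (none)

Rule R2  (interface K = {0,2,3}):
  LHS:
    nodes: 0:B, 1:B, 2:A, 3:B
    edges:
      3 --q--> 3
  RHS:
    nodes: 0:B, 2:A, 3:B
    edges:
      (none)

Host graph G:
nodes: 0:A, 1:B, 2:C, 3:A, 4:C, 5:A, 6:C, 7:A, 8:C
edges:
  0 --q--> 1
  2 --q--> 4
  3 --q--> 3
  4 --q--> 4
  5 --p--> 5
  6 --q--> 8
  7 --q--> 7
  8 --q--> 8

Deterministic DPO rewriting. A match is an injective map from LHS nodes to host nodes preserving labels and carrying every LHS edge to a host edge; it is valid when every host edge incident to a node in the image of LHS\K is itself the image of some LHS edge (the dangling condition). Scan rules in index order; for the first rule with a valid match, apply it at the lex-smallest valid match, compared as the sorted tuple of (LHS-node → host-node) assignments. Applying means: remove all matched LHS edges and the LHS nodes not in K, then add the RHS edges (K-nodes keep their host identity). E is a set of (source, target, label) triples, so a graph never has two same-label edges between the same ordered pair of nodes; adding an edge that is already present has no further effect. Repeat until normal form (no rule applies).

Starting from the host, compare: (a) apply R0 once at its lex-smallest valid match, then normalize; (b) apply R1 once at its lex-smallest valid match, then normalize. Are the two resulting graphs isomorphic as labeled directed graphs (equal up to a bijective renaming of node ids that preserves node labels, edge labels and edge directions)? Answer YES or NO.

Answer: NO

Rewrite trace:
branch R0-first: apply at {0↦2, 1↦0, 2↦3, 3↦4} → |E|=5, then 1 more step(s) → NF |V|=3 |E|=2 V={0:A, 1:B, 5:A} E=0-q->1 5-p->5
branch R1-first: apply at {0↦0, 1↦5, 2↦3} → |E|=7, then 2 more step(s) → NF |V|=2 |E|=1 V={0:A, 1:B} E=0-q->1
graphs not isomorphic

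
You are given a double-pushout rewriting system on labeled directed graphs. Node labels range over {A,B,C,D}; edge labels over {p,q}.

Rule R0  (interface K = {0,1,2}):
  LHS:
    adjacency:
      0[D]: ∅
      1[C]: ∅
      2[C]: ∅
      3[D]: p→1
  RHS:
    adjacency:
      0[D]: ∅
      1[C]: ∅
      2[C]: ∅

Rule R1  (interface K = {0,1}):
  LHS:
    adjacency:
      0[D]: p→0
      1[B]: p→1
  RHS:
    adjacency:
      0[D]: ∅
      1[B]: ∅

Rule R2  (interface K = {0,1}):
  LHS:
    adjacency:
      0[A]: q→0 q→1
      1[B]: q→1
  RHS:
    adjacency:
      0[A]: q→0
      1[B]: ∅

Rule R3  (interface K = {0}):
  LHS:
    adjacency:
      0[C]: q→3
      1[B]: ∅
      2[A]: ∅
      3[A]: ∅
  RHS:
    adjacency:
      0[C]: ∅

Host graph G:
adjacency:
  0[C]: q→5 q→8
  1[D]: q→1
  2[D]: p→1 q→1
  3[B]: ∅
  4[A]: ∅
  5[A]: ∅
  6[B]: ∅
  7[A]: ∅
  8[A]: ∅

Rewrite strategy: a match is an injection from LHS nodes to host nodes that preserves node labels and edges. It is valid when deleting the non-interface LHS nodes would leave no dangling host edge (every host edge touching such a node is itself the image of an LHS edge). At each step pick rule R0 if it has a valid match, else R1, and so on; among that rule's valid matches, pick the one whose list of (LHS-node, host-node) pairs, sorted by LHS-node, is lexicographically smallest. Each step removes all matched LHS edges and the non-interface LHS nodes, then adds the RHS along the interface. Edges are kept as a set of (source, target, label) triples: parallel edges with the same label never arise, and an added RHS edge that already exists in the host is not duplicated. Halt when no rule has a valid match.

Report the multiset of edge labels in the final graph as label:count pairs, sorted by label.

Answer: p:1 q:2

Steps:
start.  V:9 E:5  edges: 0-q->5 0-q->8 1-q->1 2-p->1 2-q->1
1. fire R3 via {0↦0, 1↦3, 2↦4, 3↦5}  →  V:6 E:4  edges: 0-q->8 1-q->1 2-p->1 2-q->1
2. fire R3 via {0↦0, 1↦6, 2↦7, 3↦8}  →  V:3 E:3  edges: 1-q->1 2-p->1 2-q->1
halt: no rule applies after step 2
NF edges: [(1, 1, 'q'), (2, 1, 'p'), (2, 1, 'q')]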